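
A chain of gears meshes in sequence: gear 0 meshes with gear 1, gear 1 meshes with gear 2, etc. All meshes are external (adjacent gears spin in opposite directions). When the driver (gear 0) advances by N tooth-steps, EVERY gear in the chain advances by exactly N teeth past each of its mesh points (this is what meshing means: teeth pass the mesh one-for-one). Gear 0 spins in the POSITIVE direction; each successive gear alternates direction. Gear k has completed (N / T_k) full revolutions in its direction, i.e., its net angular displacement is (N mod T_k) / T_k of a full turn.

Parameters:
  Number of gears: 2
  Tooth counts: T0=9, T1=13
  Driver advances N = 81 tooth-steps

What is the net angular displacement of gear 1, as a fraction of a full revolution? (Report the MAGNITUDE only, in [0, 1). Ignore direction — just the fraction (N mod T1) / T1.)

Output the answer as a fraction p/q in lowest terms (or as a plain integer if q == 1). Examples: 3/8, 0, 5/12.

Answer: 3/13

Derivation:
Chain of 2 gears, tooth counts: [9, 13]
  gear 0: T0=9, direction=positive, advance = 81 mod 9 = 0 teeth = 0/9 turn
  gear 1: T1=13, direction=negative, advance = 81 mod 13 = 3 teeth = 3/13 turn
Gear 1: 81 mod 13 = 3
Fraction = 3 / 13 = 3/13 (gcd(3,13)=1) = 3/13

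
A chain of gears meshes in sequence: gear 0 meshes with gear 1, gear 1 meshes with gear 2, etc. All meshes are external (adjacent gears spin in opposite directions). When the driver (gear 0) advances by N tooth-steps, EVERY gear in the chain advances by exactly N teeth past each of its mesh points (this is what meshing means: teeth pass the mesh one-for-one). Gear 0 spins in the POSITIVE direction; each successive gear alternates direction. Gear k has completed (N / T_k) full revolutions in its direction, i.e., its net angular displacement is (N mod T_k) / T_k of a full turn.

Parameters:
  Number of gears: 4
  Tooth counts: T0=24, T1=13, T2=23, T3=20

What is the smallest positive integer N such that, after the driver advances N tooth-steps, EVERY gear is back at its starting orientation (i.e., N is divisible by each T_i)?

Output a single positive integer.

Answer: 35880

Derivation:
Gear k returns to start when N is a multiple of T_k.
All gears at start simultaneously when N is a common multiple of [24, 13, 23, 20]; the smallest such N is lcm(24, 13, 23, 20).
Start: lcm = T0 = 24
Fold in T1=13: gcd(24, 13) = 1; lcm(24, 13) = 24 * 13 / 1 = 312 / 1 = 312
Fold in T2=23: gcd(312, 23) = 1; lcm(312, 23) = 312 * 23 / 1 = 7176 / 1 = 7176
Fold in T3=20: gcd(7176, 20) = 4; lcm(7176, 20) = 7176 * 20 / 4 = 143520 / 4 = 35880
Full cycle length = 35880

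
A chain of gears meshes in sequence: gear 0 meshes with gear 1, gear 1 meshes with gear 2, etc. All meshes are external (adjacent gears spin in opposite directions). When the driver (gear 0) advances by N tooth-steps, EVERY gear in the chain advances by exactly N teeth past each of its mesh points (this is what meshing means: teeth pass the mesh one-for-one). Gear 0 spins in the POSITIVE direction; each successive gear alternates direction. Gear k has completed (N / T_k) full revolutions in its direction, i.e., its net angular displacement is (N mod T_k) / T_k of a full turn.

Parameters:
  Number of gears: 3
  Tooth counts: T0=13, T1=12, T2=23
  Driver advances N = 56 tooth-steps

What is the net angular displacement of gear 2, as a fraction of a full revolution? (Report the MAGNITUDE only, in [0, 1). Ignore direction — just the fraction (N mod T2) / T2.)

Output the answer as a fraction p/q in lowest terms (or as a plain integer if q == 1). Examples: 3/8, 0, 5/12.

Chain of 3 gears, tooth counts: [13, 12, 23]
  gear 0: T0=13, direction=positive, advance = 56 mod 13 = 4 teeth = 4/13 turn
  gear 1: T1=12, direction=negative, advance = 56 mod 12 = 8 teeth = 8/12 turn
  gear 2: T2=23, direction=positive, advance = 56 mod 23 = 10 teeth = 10/23 turn
Gear 2: 56 mod 23 = 10
Fraction = 10 / 23 = 10/23 (gcd(10,23)=1) = 10/23

Answer: 10/23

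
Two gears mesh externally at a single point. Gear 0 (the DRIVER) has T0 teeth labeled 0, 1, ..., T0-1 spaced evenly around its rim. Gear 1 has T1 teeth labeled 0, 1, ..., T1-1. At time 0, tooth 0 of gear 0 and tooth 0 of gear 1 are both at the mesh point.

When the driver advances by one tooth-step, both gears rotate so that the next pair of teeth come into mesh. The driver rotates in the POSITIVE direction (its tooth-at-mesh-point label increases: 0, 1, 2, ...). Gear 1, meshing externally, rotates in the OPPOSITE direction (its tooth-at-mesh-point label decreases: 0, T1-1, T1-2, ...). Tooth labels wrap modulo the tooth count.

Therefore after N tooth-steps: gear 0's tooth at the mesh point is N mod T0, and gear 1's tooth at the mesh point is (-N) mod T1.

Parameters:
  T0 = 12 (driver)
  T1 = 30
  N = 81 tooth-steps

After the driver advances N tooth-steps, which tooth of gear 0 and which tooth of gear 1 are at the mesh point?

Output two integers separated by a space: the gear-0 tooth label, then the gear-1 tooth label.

Gear 0 (driver, T0=12): tooth at mesh = N mod T0
  81 = 6 * 12 + 9, so 81 mod 12 = 9
  gear 0 tooth = 9
Gear 1 (driven, T1=30): tooth at mesh = (-N) mod T1
  81 = 2 * 30 + 21, so 81 mod 30 = 21
  (-81) mod 30 = (-21) mod 30 = 30 - 21 = 9
Mesh after 81 steps: gear-0 tooth 9 meets gear-1 tooth 9

Answer: 9 9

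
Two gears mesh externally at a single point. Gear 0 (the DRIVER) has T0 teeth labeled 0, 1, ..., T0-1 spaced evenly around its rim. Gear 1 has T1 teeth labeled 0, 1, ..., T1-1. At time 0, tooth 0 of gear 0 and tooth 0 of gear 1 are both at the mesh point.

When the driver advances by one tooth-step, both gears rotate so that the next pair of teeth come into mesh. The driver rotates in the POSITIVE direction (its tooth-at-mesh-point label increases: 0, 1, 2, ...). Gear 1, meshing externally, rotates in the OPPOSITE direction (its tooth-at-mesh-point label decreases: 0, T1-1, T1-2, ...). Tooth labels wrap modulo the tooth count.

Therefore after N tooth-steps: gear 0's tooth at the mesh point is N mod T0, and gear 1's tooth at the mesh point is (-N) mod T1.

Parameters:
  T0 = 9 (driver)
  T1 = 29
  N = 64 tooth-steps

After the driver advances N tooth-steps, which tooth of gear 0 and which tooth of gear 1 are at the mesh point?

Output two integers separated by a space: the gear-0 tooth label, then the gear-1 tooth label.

Gear 0 (driver, T0=9): tooth at mesh = N mod T0
  64 = 7 * 9 + 1, so 64 mod 9 = 1
  gear 0 tooth = 1
Gear 1 (driven, T1=29): tooth at mesh = (-N) mod T1
  64 = 2 * 29 + 6, so 64 mod 29 = 6
  (-64) mod 29 = (-6) mod 29 = 29 - 6 = 23
Mesh after 64 steps: gear-0 tooth 1 meets gear-1 tooth 23

Answer: 1 23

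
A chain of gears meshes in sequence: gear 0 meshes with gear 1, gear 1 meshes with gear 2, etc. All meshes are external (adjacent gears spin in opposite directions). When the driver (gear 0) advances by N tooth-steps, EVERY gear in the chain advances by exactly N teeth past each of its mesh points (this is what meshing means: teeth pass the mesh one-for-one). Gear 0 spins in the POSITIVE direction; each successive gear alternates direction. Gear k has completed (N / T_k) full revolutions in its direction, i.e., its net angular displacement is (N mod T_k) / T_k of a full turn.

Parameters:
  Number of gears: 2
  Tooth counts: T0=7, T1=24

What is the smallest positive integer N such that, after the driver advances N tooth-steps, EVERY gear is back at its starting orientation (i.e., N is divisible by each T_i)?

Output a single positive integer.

Answer: 168

Derivation:
Gear k returns to start when N is a multiple of T_k.
All gears at start simultaneously when N is a common multiple of [7, 24]; the smallest such N is lcm(7, 24).
Start: lcm = T0 = 7
Fold in T1=24: gcd(7, 24) = 1; lcm(7, 24) = 7 * 24 / 1 = 168 / 1 = 168
Full cycle length = 168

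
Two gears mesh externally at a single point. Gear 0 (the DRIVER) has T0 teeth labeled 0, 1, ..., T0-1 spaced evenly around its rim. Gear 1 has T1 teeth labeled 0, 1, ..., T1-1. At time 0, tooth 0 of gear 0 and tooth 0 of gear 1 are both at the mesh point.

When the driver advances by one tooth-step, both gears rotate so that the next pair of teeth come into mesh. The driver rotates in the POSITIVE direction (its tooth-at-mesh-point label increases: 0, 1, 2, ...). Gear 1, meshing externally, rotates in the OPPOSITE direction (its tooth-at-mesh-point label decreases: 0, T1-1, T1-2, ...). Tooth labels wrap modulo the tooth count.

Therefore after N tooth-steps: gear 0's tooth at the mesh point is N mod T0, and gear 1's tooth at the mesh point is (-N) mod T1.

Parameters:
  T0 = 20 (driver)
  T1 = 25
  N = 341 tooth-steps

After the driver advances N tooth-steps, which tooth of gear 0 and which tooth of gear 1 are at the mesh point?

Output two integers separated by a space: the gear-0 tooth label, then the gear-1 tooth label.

Gear 0 (driver, T0=20): tooth at mesh = N mod T0
  341 = 17 * 20 + 1, so 341 mod 20 = 1
  gear 0 tooth = 1
Gear 1 (driven, T1=25): tooth at mesh = (-N) mod T1
  341 = 13 * 25 + 16, so 341 mod 25 = 16
  (-341) mod 25 = (-16) mod 25 = 25 - 16 = 9
Mesh after 341 steps: gear-0 tooth 1 meets gear-1 tooth 9

Answer: 1 9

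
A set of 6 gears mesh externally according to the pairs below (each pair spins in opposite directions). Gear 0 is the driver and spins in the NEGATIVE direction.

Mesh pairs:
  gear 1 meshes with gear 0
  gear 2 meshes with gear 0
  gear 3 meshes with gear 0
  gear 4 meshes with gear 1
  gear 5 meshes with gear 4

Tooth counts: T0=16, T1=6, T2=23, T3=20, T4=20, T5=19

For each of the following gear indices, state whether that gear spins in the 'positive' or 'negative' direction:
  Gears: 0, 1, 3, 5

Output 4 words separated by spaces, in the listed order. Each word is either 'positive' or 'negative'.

Answer: negative positive positive positive

Derivation:
Gear 0 (driver): negative (depth 0)
  gear 1: meshes with gear 0 -> depth 1 -> positive (opposite of gear 0)
  gear 2: meshes with gear 0 -> depth 1 -> positive (opposite of gear 0)
  gear 3: meshes with gear 0 -> depth 1 -> positive (opposite of gear 0)
  gear 4: meshes with gear 1 -> depth 2 -> negative (opposite of gear 1)
  gear 5: meshes with gear 4 -> depth 3 -> positive (opposite of gear 4)
Queried indices 0, 1, 3, 5 -> negative, positive, positive, positive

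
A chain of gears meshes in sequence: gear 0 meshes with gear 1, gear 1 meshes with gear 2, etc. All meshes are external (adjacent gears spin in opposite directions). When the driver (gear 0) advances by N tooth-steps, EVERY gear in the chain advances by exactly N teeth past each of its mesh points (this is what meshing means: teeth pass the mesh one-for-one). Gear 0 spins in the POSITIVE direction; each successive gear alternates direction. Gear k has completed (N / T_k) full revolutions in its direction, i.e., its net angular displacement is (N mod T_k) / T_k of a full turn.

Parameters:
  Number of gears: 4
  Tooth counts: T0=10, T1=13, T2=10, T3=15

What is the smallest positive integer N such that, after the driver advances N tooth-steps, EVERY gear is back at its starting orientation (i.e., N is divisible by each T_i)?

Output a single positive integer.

Answer: 390

Derivation:
Gear k returns to start when N is a multiple of T_k.
All gears at start simultaneously when N is a common multiple of [10, 13, 10, 15]; the smallest such N is lcm(10, 13, 10, 15).
Start: lcm = T0 = 10
Fold in T1=13: gcd(10, 13) = 1; lcm(10, 13) = 10 * 13 / 1 = 130 / 1 = 130
Fold in T2=10: gcd(130, 10) = 10; lcm(130, 10) = 130 * 10 / 10 = 1300 / 10 = 130
Fold in T3=15: gcd(130, 15) = 5; lcm(130, 15) = 130 * 15 / 5 = 1950 / 5 = 390
Full cycle length = 390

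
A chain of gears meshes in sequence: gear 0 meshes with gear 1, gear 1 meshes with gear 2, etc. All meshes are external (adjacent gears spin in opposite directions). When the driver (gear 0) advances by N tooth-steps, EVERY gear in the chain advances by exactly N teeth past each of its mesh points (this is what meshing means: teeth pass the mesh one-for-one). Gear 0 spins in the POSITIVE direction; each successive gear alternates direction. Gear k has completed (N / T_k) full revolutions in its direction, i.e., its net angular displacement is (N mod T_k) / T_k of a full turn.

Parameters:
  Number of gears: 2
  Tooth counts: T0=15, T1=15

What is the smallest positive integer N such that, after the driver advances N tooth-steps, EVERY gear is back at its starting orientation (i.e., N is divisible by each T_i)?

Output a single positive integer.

Gear k returns to start when N is a multiple of T_k.
All gears at start simultaneously when N is a common multiple of [15, 15]; the smallest such N is lcm(15, 15).
Start: lcm = T0 = 15
Fold in T1=15: gcd(15, 15) = 15; lcm(15, 15) = 15 * 15 / 15 = 225 / 15 = 15
Full cycle length = 15

Answer: 15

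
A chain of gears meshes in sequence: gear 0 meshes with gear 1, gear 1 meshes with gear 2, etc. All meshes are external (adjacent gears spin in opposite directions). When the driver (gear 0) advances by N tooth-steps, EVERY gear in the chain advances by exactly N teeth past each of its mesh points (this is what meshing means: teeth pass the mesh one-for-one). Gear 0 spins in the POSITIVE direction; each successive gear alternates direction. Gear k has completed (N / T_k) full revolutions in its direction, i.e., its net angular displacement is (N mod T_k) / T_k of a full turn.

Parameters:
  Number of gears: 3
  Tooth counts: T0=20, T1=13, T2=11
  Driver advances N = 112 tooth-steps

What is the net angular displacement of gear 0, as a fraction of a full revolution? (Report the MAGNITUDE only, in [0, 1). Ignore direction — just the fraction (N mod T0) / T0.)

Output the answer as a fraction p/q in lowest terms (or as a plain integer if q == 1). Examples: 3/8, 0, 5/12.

Chain of 3 gears, tooth counts: [20, 13, 11]
  gear 0: T0=20, direction=positive, advance = 112 mod 20 = 12 teeth = 12/20 turn
  gear 1: T1=13, direction=negative, advance = 112 mod 13 = 8 teeth = 8/13 turn
  gear 2: T2=11, direction=positive, advance = 112 mod 11 = 2 teeth = 2/11 turn
Gear 0: 112 mod 20 = 12
Fraction = 12 / 20 = 3/5 (gcd(12,20)=4) = 3/5

Answer: 3/5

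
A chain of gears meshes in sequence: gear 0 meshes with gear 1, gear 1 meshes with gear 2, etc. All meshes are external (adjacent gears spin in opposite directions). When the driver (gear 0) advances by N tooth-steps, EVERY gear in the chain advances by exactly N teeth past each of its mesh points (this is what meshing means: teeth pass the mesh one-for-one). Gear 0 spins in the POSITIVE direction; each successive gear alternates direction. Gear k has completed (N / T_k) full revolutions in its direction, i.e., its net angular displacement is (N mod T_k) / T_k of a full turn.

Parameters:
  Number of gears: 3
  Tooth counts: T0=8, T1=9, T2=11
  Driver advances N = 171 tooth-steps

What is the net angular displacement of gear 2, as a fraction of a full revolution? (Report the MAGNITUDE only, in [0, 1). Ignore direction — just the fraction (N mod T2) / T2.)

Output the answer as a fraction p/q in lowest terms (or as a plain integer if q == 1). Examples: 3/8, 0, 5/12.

Chain of 3 gears, tooth counts: [8, 9, 11]
  gear 0: T0=8, direction=positive, advance = 171 mod 8 = 3 teeth = 3/8 turn
  gear 1: T1=9, direction=negative, advance = 171 mod 9 = 0 teeth = 0/9 turn
  gear 2: T2=11, direction=positive, advance = 171 mod 11 = 6 teeth = 6/11 turn
Gear 2: 171 mod 11 = 6
Fraction = 6 / 11 = 6/11 (gcd(6,11)=1) = 6/11

Answer: 6/11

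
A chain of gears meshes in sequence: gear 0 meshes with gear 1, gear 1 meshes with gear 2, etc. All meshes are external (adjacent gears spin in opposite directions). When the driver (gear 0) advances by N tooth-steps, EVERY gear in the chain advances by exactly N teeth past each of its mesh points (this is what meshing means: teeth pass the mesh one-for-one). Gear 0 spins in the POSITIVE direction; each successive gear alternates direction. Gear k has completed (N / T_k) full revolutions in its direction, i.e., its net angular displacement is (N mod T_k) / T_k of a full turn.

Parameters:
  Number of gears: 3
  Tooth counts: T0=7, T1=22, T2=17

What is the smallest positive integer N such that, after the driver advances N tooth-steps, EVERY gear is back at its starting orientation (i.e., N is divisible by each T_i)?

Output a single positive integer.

Answer: 2618

Derivation:
Gear k returns to start when N is a multiple of T_k.
All gears at start simultaneously when N is a common multiple of [7, 22, 17]; the smallest such N is lcm(7, 22, 17).
Start: lcm = T0 = 7
Fold in T1=22: gcd(7, 22) = 1; lcm(7, 22) = 7 * 22 / 1 = 154 / 1 = 154
Fold in T2=17: gcd(154, 17) = 1; lcm(154, 17) = 154 * 17 / 1 = 2618 / 1 = 2618
Full cycle length = 2618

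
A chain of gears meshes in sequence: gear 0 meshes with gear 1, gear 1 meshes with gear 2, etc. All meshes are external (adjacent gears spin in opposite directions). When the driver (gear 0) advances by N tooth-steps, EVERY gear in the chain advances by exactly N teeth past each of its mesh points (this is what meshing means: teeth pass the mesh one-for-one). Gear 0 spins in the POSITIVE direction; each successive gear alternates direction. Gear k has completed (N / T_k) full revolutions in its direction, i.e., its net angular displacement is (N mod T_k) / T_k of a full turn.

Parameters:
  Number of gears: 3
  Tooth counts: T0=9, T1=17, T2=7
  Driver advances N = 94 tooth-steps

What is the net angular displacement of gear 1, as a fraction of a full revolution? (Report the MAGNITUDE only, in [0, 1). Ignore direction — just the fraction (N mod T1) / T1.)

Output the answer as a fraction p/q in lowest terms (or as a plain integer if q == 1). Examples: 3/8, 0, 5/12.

Answer: 9/17

Derivation:
Chain of 3 gears, tooth counts: [9, 17, 7]
  gear 0: T0=9, direction=positive, advance = 94 mod 9 = 4 teeth = 4/9 turn
  gear 1: T1=17, direction=negative, advance = 94 mod 17 = 9 teeth = 9/17 turn
  gear 2: T2=7, direction=positive, advance = 94 mod 7 = 3 teeth = 3/7 turn
Gear 1: 94 mod 17 = 9
Fraction = 9 / 17 = 9/17 (gcd(9,17)=1) = 9/17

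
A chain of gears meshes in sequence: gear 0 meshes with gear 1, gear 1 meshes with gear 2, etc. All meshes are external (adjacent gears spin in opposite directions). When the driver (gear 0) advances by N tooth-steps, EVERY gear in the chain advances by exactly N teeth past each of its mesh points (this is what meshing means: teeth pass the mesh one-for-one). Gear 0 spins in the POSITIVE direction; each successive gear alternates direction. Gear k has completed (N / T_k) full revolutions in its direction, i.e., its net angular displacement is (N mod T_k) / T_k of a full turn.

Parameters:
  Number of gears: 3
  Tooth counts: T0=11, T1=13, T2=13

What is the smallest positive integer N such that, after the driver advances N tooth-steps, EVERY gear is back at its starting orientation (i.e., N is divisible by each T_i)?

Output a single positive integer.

Gear k returns to start when N is a multiple of T_k.
All gears at start simultaneously when N is a common multiple of [11, 13, 13]; the smallest such N is lcm(11, 13, 13).
Start: lcm = T0 = 11
Fold in T1=13: gcd(11, 13) = 1; lcm(11, 13) = 11 * 13 / 1 = 143 / 1 = 143
Fold in T2=13: gcd(143, 13) = 13; lcm(143, 13) = 143 * 13 / 13 = 1859 / 13 = 143
Full cycle length = 143

Answer: 143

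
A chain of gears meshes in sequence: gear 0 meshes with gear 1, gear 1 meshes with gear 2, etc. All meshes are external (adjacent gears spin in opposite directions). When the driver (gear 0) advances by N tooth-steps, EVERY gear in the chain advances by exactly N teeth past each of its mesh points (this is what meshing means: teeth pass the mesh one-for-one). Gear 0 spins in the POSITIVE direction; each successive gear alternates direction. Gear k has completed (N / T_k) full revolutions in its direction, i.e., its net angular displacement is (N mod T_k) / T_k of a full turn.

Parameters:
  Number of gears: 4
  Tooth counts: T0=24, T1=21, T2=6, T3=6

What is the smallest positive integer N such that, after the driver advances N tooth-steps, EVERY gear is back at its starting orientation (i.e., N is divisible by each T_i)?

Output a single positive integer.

Gear k returns to start when N is a multiple of T_k.
All gears at start simultaneously when N is a common multiple of [24, 21, 6, 6]; the smallest such N is lcm(24, 21, 6, 6).
Start: lcm = T0 = 24
Fold in T1=21: gcd(24, 21) = 3; lcm(24, 21) = 24 * 21 / 3 = 504 / 3 = 168
Fold in T2=6: gcd(168, 6) = 6; lcm(168, 6) = 168 * 6 / 6 = 1008 / 6 = 168
Fold in T3=6: gcd(168, 6) = 6; lcm(168, 6) = 168 * 6 / 6 = 1008 / 6 = 168
Full cycle length = 168

Answer: 168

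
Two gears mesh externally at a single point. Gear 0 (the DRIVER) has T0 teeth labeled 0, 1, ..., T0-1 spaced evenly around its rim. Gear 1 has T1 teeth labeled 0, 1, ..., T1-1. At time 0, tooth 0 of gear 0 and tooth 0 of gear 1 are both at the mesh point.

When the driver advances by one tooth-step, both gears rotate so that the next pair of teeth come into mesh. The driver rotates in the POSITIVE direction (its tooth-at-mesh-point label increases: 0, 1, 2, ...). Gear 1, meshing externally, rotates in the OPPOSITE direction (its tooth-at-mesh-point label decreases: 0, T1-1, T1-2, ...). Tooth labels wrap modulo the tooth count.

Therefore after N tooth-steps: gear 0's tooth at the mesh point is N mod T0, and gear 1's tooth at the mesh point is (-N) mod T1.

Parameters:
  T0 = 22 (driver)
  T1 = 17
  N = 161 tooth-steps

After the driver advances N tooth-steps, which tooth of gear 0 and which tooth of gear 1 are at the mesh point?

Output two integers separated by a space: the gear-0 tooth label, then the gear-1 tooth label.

Gear 0 (driver, T0=22): tooth at mesh = N mod T0
  161 = 7 * 22 + 7, so 161 mod 22 = 7
  gear 0 tooth = 7
Gear 1 (driven, T1=17): tooth at mesh = (-N) mod T1
  161 = 9 * 17 + 8, so 161 mod 17 = 8
  (-161) mod 17 = (-8) mod 17 = 17 - 8 = 9
Mesh after 161 steps: gear-0 tooth 7 meets gear-1 tooth 9

Answer: 7 9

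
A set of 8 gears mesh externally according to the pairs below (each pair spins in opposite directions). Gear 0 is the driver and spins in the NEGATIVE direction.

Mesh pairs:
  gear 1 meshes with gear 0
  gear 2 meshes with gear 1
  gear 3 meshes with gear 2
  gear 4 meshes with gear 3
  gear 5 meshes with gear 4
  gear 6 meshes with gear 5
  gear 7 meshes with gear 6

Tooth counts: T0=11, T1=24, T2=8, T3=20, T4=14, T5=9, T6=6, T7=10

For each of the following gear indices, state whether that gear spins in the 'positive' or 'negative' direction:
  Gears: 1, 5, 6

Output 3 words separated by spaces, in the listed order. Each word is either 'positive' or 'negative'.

Answer: positive positive negative

Derivation:
Gear 0 (driver): negative (depth 0)
  gear 1: meshes with gear 0 -> depth 1 -> positive (opposite of gear 0)
  gear 2: meshes with gear 1 -> depth 2 -> negative (opposite of gear 1)
  gear 3: meshes with gear 2 -> depth 3 -> positive (opposite of gear 2)
  gear 4: meshes with gear 3 -> depth 4 -> negative (opposite of gear 3)
  gear 5: meshes with gear 4 -> depth 5 -> positive (opposite of gear 4)
  gear 6: meshes with gear 5 -> depth 6 -> negative (opposite of gear 5)
  gear 7: meshes with gear 6 -> depth 7 -> positive (opposite of gear 6)
Queried indices 1, 5, 6 -> positive, positive, negative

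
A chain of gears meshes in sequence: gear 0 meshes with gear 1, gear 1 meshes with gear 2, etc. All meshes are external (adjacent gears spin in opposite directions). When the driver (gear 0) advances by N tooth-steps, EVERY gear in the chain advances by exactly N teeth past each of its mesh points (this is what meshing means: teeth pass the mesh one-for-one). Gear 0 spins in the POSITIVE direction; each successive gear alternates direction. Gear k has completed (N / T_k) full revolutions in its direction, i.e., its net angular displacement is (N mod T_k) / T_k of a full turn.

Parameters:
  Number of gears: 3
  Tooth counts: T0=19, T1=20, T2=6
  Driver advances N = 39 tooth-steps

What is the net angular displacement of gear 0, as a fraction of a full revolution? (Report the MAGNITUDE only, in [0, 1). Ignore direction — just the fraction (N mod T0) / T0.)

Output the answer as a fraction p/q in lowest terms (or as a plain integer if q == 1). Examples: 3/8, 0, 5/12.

Chain of 3 gears, tooth counts: [19, 20, 6]
  gear 0: T0=19, direction=positive, advance = 39 mod 19 = 1 teeth = 1/19 turn
  gear 1: T1=20, direction=negative, advance = 39 mod 20 = 19 teeth = 19/20 turn
  gear 2: T2=6, direction=positive, advance = 39 mod 6 = 3 teeth = 3/6 turn
Gear 0: 39 mod 19 = 1
Fraction = 1 / 19 = 1/19 (gcd(1,19)=1) = 1/19

Answer: 1/19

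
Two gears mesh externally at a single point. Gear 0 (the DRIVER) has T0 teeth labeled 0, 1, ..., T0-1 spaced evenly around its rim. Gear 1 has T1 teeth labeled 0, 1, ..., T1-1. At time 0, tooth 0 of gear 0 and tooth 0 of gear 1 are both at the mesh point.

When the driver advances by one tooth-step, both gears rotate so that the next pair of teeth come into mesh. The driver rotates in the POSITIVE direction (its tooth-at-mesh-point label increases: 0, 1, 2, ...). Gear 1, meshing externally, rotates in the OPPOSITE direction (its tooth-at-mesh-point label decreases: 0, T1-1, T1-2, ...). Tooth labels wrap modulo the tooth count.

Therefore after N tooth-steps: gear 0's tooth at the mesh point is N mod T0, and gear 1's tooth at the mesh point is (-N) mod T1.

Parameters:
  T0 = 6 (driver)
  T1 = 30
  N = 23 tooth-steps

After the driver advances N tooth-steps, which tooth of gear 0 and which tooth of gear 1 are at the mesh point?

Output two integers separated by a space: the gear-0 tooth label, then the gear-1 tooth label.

Answer: 5 7

Derivation:
Gear 0 (driver, T0=6): tooth at mesh = N mod T0
  23 = 3 * 6 + 5, so 23 mod 6 = 5
  gear 0 tooth = 5
Gear 1 (driven, T1=30): tooth at mesh = (-N) mod T1
  23 = 0 * 30 + 23, so 23 mod 30 = 23
  (-23) mod 30 = (-23) mod 30 = 30 - 23 = 7
Mesh after 23 steps: gear-0 tooth 5 meets gear-1 tooth 7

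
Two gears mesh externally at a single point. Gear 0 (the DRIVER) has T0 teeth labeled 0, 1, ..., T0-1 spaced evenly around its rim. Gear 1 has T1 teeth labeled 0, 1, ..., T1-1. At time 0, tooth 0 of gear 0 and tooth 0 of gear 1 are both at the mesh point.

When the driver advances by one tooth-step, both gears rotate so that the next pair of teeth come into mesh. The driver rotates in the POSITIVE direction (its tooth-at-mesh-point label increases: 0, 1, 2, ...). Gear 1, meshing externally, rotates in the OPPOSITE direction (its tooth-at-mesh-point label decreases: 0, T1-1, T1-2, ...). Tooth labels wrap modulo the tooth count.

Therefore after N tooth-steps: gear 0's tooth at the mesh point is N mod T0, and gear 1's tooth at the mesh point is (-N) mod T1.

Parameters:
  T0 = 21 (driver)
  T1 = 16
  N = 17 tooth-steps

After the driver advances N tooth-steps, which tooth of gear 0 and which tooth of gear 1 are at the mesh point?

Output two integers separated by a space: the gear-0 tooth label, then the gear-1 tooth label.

Answer: 17 15

Derivation:
Gear 0 (driver, T0=21): tooth at mesh = N mod T0
  17 = 0 * 21 + 17, so 17 mod 21 = 17
  gear 0 tooth = 17
Gear 1 (driven, T1=16): tooth at mesh = (-N) mod T1
  17 = 1 * 16 + 1, so 17 mod 16 = 1
  (-17) mod 16 = (-1) mod 16 = 16 - 1 = 15
Mesh after 17 steps: gear-0 tooth 17 meets gear-1 tooth 15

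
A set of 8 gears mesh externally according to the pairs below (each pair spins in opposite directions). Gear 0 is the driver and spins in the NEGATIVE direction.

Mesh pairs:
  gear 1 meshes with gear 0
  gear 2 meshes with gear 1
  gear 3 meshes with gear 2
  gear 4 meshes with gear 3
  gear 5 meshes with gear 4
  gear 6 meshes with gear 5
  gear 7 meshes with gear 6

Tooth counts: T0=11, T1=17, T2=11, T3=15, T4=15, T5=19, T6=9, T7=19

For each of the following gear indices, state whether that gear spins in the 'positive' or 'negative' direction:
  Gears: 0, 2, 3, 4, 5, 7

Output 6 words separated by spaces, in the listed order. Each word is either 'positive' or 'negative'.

Gear 0 (driver): negative (depth 0)
  gear 1: meshes with gear 0 -> depth 1 -> positive (opposite of gear 0)
  gear 2: meshes with gear 1 -> depth 2 -> negative (opposite of gear 1)
  gear 3: meshes with gear 2 -> depth 3 -> positive (opposite of gear 2)
  gear 4: meshes with gear 3 -> depth 4 -> negative (opposite of gear 3)
  gear 5: meshes with gear 4 -> depth 5 -> positive (opposite of gear 4)
  gear 6: meshes with gear 5 -> depth 6 -> negative (opposite of gear 5)
  gear 7: meshes with gear 6 -> depth 7 -> positive (opposite of gear 6)
Queried indices 0, 2, 3, 4, 5, 7 -> negative, negative, positive, negative, positive, positive

Answer: negative negative positive negative positive positive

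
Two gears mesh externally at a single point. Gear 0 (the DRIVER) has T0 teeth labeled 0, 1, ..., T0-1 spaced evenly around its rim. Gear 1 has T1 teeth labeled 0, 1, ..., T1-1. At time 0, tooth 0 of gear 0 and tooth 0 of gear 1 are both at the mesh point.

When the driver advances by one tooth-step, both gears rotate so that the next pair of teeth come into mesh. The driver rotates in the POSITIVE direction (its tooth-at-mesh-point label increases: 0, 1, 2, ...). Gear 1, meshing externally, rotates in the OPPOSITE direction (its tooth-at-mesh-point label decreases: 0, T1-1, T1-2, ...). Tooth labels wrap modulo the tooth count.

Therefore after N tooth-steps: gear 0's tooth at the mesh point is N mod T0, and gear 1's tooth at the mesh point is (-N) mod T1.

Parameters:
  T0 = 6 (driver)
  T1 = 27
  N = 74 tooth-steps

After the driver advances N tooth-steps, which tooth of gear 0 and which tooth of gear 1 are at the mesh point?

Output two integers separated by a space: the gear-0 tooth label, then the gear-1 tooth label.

Answer: 2 7

Derivation:
Gear 0 (driver, T0=6): tooth at mesh = N mod T0
  74 = 12 * 6 + 2, so 74 mod 6 = 2
  gear 0 tooth = 2
Gear 1 (driven, T1=27): tooth at mesh = (-N) mod T1
  74 = 2 * 27 + 20, so 74 mod 27 = 20
  (-74) mod 27 = (-20) mod 27 = 27 - 20 = 7
Mesh after 74 steps: gear-0 tooth 2 meets gear-1 tooth 7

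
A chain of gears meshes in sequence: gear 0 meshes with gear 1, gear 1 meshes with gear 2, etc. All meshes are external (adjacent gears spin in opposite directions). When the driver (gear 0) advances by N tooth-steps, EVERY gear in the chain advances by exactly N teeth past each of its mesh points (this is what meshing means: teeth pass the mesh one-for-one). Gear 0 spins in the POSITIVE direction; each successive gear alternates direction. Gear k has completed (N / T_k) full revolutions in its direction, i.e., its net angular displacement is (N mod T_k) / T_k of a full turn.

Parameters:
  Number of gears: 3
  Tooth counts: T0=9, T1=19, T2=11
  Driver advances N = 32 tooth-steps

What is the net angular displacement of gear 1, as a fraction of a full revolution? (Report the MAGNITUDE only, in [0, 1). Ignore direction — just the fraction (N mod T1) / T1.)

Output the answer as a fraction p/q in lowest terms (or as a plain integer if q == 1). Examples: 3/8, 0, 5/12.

Chain of 3 gears, tooth counts: [9, 19, 11]
  gear 0: T0=9, direction=positive, advance = 32 mod 9 = 5 teeth = 5/9 turn
  gear 1: T1=19, direction=negative, advance = 32 mod 19 = 13 teeth = 13/19 turn
  gear 2: T2=11, direction=positive, advance = 32 mod 11 = 10 teeth = 10/11 turn
Gear 1: 32 mod 19 = 13
Fraction = 13 / 19 = 13/19 (gcd(13,19)=1) = 13/19

Answer: 13/19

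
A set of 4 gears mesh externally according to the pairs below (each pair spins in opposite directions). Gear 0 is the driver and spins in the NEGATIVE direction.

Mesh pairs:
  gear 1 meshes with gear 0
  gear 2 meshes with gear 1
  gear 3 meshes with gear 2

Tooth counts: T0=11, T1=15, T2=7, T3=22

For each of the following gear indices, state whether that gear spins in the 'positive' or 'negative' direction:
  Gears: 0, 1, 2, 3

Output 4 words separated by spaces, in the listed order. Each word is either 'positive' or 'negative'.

Answer: negative positive negative positive

Derivation:
Gear 0 (driver): negative (depth 0)
  gear 1: meshes with gear 0 -> depth 1 -> positive (opposite of gear 0)
  gear 2: meshes with gear 1 -> depth 2 -> negative (opposite of gear 1)
  gear 3: meshes with gear 2 -> depth 3 -> positive (opposite of gear 2)
Queried indices 0, 1, 2, 3 -> negative, positive, negative, positive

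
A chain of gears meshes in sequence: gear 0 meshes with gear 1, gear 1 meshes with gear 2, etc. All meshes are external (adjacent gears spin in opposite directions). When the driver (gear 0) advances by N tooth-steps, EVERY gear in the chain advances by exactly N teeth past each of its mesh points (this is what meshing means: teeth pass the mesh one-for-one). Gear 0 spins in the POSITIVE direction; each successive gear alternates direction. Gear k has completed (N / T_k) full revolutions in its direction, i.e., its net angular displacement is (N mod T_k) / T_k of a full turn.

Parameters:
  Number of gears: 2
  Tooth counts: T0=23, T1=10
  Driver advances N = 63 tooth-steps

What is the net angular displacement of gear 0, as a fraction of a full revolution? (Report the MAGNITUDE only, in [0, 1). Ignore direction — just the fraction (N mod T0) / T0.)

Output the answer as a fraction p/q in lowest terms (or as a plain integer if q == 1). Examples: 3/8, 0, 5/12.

Chain of 2 gears, tooth counts: [23, 10]
  gear 0: T0=23, direction=positive, advance = 63 mod 23 = 17 teeth = 17/23 turn
  gear 1: T1=10, direction=negative, advance = 63 mod 10 = 3 teeth = 3/10 turn
Gear 0: 63 mod 23 = 17
Fraction = 17 / 23 = 17/23 (gcd(17,23)=1) = 17/23

Answer: 17/23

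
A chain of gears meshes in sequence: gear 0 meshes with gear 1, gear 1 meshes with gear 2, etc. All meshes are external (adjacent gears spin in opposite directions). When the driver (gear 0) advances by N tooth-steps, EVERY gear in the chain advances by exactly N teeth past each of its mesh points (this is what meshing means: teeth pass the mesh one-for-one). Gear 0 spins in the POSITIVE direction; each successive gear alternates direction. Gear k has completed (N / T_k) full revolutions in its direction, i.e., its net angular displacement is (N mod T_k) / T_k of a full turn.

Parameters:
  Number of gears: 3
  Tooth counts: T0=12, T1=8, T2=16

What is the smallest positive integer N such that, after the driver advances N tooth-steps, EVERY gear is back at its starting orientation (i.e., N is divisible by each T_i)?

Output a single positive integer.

Answer: 48

Derivation:
Gear k returns to start when N is a multiple of T_k.
All gears at start simultaneously when N is a common multiple of [12, 8, 16]; the smallest such N is lcm(12, 8, 16).
Start: lcm = T0 = 12
Fold in T1=8: gcd(12, 8) = 4; lcm(12, 8) = 12 * 8 / 4 = 96 / 4 = 24
Fold in T2=16: gcd(24, 16) = 8; lcm(24, 16) = 24 * 16 / 8 = 384 / 8 = 48
Full cycle length = 48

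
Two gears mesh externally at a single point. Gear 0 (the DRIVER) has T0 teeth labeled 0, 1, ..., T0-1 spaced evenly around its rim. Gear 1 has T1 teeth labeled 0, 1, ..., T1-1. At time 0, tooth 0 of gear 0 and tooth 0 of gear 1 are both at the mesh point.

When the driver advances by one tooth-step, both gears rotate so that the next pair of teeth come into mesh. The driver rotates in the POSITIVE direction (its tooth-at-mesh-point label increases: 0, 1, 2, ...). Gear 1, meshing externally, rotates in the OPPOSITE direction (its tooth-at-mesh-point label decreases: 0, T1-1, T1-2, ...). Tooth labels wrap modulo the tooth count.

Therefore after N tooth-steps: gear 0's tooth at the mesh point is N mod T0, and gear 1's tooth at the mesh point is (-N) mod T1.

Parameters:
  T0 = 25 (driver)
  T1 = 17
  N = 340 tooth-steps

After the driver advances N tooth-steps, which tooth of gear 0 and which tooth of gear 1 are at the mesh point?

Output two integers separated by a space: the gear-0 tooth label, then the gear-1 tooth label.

Answer: 15 0

Derivation:
Gear 0 (driver, T0=25): tooth at mesh = N mod T0
  340 = 13 * 25 + 15, so 340 mod 25 = 15
  gear 0 tooth = 15
Gear 1 (driven, T1=17): tooth at mesh = (-N) mod T1
  340 = 20 * 17 + 0, so 340 mod 17 = 0
  (-340) mod 17 = 0
Mesh after 340 steps: gear-0 tooth 15 meets gear-1 tooth 0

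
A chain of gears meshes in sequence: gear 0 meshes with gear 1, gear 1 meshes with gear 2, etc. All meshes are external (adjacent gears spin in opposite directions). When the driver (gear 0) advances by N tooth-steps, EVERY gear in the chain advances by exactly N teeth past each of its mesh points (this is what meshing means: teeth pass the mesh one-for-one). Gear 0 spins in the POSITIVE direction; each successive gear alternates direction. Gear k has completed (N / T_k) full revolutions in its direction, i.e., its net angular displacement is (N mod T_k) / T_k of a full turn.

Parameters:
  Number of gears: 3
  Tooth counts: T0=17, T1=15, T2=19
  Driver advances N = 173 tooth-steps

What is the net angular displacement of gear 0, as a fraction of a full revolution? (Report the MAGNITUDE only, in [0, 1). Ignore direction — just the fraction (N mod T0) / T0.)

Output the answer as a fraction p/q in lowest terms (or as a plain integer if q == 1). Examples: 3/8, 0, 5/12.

Answer: 3/17

Derivation:
Chain of 3 gears, tooth counts: [17, 15, 19]
  gear 0: T0=17, direction=positive, advance = 173 mod 17 = 3 teeth = 3/17 turn
  gear 1: T1=15, direction=negative, advance = 173 mod 15 = 8 teeth = 8/15 turn
  gear 2: T2=19, direction=positive, advance = 173 mod 19 = 2 teeth = 2/19 turn
Gear 0: 173 mod 17 = 3
Fraction = 3 / 17 = 3/17 (gcd(3,17)=1) = 3/17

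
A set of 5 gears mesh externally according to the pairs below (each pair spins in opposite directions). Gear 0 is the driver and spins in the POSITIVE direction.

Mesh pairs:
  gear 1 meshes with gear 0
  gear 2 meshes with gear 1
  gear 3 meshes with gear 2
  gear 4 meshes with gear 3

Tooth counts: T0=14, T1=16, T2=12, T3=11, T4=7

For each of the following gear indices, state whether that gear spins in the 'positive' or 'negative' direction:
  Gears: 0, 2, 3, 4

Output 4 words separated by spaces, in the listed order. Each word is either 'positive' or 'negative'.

Gear 0 (driver): positive (depth 0)
  gear 1: meshes with gear 0 -> depth 1 -> negative (opposite of gear 0)
  gear 2: meshes with gear 1 -> depth 2 -> positive (opposite of gear 1)
  gear 3: meshes with gear 2 -> depth 3 -> negative (opposite of gear 2)
  gear 4: meshes with gear 3 -> depth 4 -> positive (opposite of gear 3)
Queried indices 0, 2, 3, 4 -> positive, positive, negative, positive

Answer: positive positive negative positive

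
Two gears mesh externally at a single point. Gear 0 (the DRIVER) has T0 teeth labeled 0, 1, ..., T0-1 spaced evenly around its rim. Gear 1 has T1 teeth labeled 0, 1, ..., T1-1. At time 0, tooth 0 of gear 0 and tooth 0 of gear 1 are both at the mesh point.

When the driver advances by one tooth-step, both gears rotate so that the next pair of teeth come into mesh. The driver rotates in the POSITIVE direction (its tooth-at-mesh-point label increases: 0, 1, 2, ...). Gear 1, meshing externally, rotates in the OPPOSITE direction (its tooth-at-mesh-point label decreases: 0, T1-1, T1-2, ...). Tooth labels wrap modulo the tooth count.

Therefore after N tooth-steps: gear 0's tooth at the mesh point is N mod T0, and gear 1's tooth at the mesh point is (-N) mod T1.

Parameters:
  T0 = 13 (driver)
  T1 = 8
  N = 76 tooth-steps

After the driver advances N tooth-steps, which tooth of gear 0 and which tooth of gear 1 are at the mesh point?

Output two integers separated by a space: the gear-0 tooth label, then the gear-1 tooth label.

Gear 0 (driver, T0=13): tooth at mesh = N mod T0
  76 = 5 * 13 + 11, so 76 mod 13 = 11
  gear 0 tooth = 11
Gear 1 (driven, T1=8): tooth at mesh = (-N) mod T1
  76 = 9 * 8 + 4, so 76 mod 8 = 4
  (-76) mod 8 = (-4) mod 8 = 8 - 4 = 4
Mesh after 76 steps: gear-0 tooth 11 meets gear-1 tooth 4

Answer: 11 4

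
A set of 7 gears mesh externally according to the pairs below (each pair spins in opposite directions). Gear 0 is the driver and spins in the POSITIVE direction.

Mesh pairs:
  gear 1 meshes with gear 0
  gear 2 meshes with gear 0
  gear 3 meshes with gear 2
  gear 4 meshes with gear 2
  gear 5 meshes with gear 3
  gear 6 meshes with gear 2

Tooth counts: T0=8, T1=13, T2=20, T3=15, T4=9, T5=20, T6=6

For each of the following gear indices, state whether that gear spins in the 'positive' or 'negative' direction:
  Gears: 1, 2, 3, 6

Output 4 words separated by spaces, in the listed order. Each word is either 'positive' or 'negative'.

Answer: negative negative positive positive

Derivation:
Gear 0 (driver): positive (depth 0)
  gear 1: meshes with gear 0 -> depth 1 -> negative (opposite of gear 0)
  gear 2: meshes with gear 0 -> depth 1 -> negative (opposite of gear 0)
  gear 3: meshes with gear 2 -> depth 2 -> positive (opposite of gear 2)
  gear 4: meshes with gear 2 -> depth 2 -> positive (opposite of gear 2)
  gear 5: meshes with gear 3 -> depth 3 -> negative (opposite of gear 3)
  gear 6: meshes with gear 2 -> depth 2 -> positive (opposite of gear 2)
Queried indices 1, 2, 3, 6 -> negative, negative, positive, positive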